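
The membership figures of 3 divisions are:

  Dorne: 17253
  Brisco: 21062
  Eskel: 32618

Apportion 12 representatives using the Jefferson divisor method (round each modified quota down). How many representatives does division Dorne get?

Standard divisor 70933/12 ≈ 5911.083; standard quotas: Dorne 2.919, Brisco 3.563, Eskel 5.518.
Rounding down gives 2, 3, 5 = 10 seats, so the divisor must be adjusted.
With modified divisor 5400: modified quotas Dorne 3.195, Brisco 3.900, Eskel 6.040.
Rounding down: Dorne 3, Brisco 3, Eskel 6 (total 12).
Dorne receives 3.

3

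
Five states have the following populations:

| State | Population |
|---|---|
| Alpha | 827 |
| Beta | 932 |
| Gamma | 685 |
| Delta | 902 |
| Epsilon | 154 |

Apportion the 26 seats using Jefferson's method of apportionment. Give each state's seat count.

Standard divisor 3500/26 ≈ 134.615; standard quotas: Alpha 6.143, Beta 6.923, Gamma 5.089, Delta 6.701, Epsilon 1.144.
Rounding down gives 6, 6, 5, 6, 1 = 24 seats, so the divisor must be adjusted.
With modified divisor 120: modified quotas Alpha 6.892, Beta 7.767, Gamma 5.708, Delta 7.517, Epsilon 1.283.
Rounding down: Alpha 6, Beta 7, Gamma 5, Delta 7, Epsilon 1 (total 26).

Alpha 6, Beta 7, Gamma 5, Delta 7, Epsilon 1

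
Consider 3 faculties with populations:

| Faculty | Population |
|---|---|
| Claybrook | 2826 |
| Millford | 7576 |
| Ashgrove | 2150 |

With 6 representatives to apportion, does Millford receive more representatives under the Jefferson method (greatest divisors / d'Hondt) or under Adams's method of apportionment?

Jefferson

Jefferson: Claybrook 1, Millford 4, Ashgrove 1.
Adams: Claybrook 2, Millford 3, Ashgrove 1.
Millford gets 4 under Jefferson and 3 under Adams.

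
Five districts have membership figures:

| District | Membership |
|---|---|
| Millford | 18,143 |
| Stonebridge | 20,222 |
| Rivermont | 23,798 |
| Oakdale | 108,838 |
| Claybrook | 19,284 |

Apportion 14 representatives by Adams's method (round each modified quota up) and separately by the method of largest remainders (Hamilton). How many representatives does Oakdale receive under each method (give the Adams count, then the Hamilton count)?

6 and 8

Adams: Millford 2, Stonebridge 2, Rivermont 2, Oakdale 6, Claybrook 2.
Hamilton: Millford 1, Stonebridge 2, Rivermont 2, Oakdale 8, Claybrook 1.
Oakdale gets 6 under Adams and 8 under Hamilton.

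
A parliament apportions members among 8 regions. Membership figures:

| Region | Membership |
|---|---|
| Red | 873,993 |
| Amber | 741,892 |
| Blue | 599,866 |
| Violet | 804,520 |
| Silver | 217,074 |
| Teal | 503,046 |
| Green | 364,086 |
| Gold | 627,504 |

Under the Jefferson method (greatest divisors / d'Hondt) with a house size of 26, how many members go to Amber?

Standard divisor 4731981/26 ≈ 181999.269; standard quotas: Red 4.802, Amber 4.076, Blue 3.296, Violet 4.420, Silver 1.193, Teal 2.764, Green 2.000, Gold 3.448.
Rounding down gives 4, 4, 3, 4, 1, 2, 2, 3 = 23 seats, so the divisor must be adjusted.
With modified divisor 158900: modified quotas Red 5.500, Amber 4.669, Blue 3.775, Violet 5.063, Silver 1.366, Teal 3.166, Green 2.291, Gold 3.949.
Rounding down: Red 5, Amber 4, Blue 3, Violet 5, Silver 1, Teal 3, Green 2, Gold 3 (total 26).
Amber receives 4.

4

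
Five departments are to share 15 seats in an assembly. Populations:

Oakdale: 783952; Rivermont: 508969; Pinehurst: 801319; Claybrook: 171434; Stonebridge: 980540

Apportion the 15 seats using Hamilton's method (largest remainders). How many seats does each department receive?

Oakdale 4; Rivermont 2; Pinehurst 4; Claybrook 1; Stonebridge 4

Standard divisor: 3246214 ÷ 15 ≈ 216414.267.
Standard quotas: Oakdale 3.6225, Rivermont 2.3518, Pinehurst 3.7027, Claybrook 0.7922, Stonebridge 4.5308.
Lower quotas: Oakdale 3, Rivermont 2, Pinehurst 3, Claybrook 0, Stonebridge 4 (sum 12, leaving 3 seats).
Remainders in descending order: Claybrook 0.7922, Pinehurst 0.7027, Oakdale 0.6225, Stonebridge 0.5308, Rivermont 0.3518.
The surplus seats go to Claybrook, Pinehurst, Oakdale.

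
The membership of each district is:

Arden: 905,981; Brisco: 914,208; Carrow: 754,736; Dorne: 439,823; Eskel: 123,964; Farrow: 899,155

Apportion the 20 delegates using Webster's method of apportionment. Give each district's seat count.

Arden 4; Brisco 5; Carrow 4; Dorne 2; Eskel 1; Farrow 4

Standard divisor 4037867/20 ≈ 201893.35; standard quotas: Arden 4.487, Brisco 4.528, Carrow 3.738, Dorne 2.178, Eskel 0.614, Farrow 4.454.
Rounding to the nearest integer gives Arden 4, Brisco 5, Carrow 4, Dorne 2, Eskel 1, Farrow 4 — total 20, matching the house size, so no adjustment is needed.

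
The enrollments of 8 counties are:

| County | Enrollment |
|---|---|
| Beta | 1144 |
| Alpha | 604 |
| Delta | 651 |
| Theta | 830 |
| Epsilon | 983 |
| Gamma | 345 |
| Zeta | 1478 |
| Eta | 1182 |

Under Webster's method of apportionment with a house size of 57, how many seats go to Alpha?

5

Standard divisor 7217/57 ≈ 126.614; standard quotas: Beta 9.035, Alpha 4.770, Delta 5.142, Theta 6.555, Epsilon 7.764, Gamma 2.725, Zeta 11.673, Eta 9.335.
Rounding to the nearest integer gives 9, 5, 5, 7, 8, 3, 12, 9 = 58 seats, so the divisor must be adjusted.
With modified divisor 128.1: modified quotas Beta 8.931, Alpha 4.715, Delta 5.082, Theta 6.479, Epsilon 7.674, Gamma 2.693, Zeta 11.538, Eta 9.227.
Rounding to the nearest integer: Beta 9, Alpha 5, Delta 5, Theta 6, Epsilon 8, Gamma 3, Zeta 12, Eta 9 (total 57).
Alpha receives 5.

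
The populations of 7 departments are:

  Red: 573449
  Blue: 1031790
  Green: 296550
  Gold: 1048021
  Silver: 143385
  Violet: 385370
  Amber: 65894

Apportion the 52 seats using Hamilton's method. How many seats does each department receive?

Red=9, Blue=15, Green=4, Gold=15, Silver=2, Violet=6, Amber=1

Total 3544459; standard divisor 3544459/52 ≈ 68162.673.
Standard quotas: Red 8.4129, Blue 15.1372, Green 4.3506, Gold 15.3753, Silver 2.1036, Violet 5.6537, Amber 0.9667.
Lower quotas: Red 8, Blue 15, Green 4, Gold 15, Silver 2, Violet 5, Amber 0 (sum 49, leaving 3 seats).
Remainders in descending order: Amber 0.9667, Violet 0.6537, Red 0.4129, Gold 0.3753, Green 0.3506, Blue 0.1372, Silver 0.1036.
The surplus seats go to Amber, Violet, Red.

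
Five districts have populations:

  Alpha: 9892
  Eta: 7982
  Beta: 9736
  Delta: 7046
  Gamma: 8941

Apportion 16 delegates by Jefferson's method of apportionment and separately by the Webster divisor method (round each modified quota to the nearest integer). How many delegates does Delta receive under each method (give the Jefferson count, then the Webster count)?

Jefferson: Alpha 4, Eta 3, Beta 4, Delta 2, Gamma 3.
Webster: Alpha 4, Eta 3, Beta 3, Delta 3, Gamma 3.
Delta gets 2 under Jefferson and 3 under Webster.

2 and 3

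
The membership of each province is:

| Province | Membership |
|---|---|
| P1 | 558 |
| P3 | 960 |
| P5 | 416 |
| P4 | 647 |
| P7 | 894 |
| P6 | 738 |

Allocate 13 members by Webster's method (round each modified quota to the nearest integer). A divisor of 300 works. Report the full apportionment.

With modified divisor 300: modified quotas P1 1.860, P3 3.200, P5 1.387, P4 2.157, P7 2.980, P6 2.460.
Rounding to the nearest integer: P1 2, P3 3, P5 1, P4 2, P7 3, P6 2 (total 13).

P1: 2; P3: 3; P5: 1; P4: 2; P7: 3; P6: 2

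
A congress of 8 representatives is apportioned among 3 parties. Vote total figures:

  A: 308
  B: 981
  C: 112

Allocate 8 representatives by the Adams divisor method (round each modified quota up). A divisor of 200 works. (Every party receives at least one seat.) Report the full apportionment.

A: 2, B: 5, C: 1

With modified divisor 200: modified quotas A 1.540, B 4.905, C 0.560.
Rounding up: A 2, B 5, C 1 (total 8).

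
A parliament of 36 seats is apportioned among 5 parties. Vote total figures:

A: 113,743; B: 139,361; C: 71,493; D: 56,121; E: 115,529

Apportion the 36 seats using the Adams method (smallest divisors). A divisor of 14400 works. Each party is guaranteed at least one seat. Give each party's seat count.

A: 8, B: 10, C: 5, D: 4, E: 9

With modified divisor 14400: modified quotas A 7.899, B 9.678, C 4.965, D 3.897, E 8.023.
Rounding up: A 8, B 10, C 5, D 4, E 9 (total 36).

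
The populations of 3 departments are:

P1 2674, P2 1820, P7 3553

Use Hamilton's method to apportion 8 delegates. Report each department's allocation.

Total 8047; standard divisor 8047/8 ≈ 1005.875.
Standard quotas: P1 2.658, P2 1.809, P7 3.532.
Lower quotas: P1 2, P2 1, P7 3 (sum 6, leaving 2 seats).
Remainders in descending order: P2 0.809, P1 0.658, P7 0.532.
Largest remainders: P2, P1 receive the extra seats.

P1 3, P2 2, P7 3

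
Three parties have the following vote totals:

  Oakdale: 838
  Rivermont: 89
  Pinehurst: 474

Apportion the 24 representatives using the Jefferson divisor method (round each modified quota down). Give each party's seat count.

Standard divisor 1401/24 ≈ 58.375; standard quotas: Oakdale 14.355, Rivermont 1.525, Pinehurst 8.120.
Rounding down gives 14, 1, 8 = 23 seats, so the divisor must be adjusted.
With modified divisor 54: modified quotas Oakdale 15.519, Rivermont 1.648, Pinehurst 8.778.
Rounding down: Oakdale 15, Rivermont 1, Pinehurst 8 (total 24).

Oakdale=15, Rivermont=1, Pinehurst=8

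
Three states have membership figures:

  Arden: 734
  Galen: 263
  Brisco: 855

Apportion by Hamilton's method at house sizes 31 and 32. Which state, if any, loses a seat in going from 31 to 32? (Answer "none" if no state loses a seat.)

Galen

At 31 seats: Arden 12, Galen 5, Brisco 14.
At 32 seats: Arden 13, Galen 4, Brisco 15.
Galen drops from 5 to 4.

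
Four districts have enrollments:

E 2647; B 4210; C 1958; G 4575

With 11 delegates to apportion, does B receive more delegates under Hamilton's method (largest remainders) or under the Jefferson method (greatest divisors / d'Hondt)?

Jefferson

Hamilton: E 2, B 3, C 2, G 4.
Jefferson: E 2, B 4, C 1, G 4.
B gets 3 under Hamilton and 4 under Jefferson.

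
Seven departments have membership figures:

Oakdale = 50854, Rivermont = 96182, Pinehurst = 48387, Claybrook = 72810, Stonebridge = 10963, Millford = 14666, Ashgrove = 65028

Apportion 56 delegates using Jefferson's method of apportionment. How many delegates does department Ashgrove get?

Standard divisor 358890/56 ≈ 6408.75; standard quotas: Oakdale 7.935, Rivermont 15.008, Pinehurst 7.550, Claybrook 11.361, Stonebridge 1.711, Millford 2.288, Ashgrove 10.147.
Rounding down gives 7, 15, 7, 11, 1, 2, 10 = 53 seats, so the divisor must be adjusted.
With modified divisor 6030: modified quotas Oakdale 8.433, Rivermont 15.951, Pinehurst 8.024, Claybrook 12.075, Stonebridge 1.818, Millford 2.432, Ashgrove 10.784.
Rounding down: Oakdale 8, Rivermont 15, Pinehurst 8, Claybrook 12, Stonebridge 1, Millford 2, Ashgrove 10 (total 56).
Ashgrove receives 10.

10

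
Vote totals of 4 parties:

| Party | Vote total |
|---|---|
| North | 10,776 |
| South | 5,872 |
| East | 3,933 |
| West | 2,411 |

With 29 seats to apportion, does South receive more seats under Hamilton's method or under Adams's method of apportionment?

Adams

Hamilton: North 14, South 7, East 5, West 3.
Adams: North 13, South 8, East 5, West 3.
South gets 7 under Hamilton and 8 under Adams.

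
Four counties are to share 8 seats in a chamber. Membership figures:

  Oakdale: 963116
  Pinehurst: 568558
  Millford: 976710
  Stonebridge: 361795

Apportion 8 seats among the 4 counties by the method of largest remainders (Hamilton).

Oakdale=3, Pinehurst=1, Millford=3, Stonebridge=1

The standard divisor is 2870179/8 ≈ 358772.375.
Standard quotas: Oakdale 2.6845, Pinehurst 1.5847, Millford 2.7224, Stonebridge 1.0084.
Lower quotas: Oakdale 2, Pinehurst 1, Millford 2, Stonebridge 1 (sum 6, leaving 2 seats).
Remainders in descending order: Millford 0.7224, Oakdale 0.6845, Pinehurst 0.5847, Stonebridge 0.0084.
Largest remainders: Millford, Oakdale receive the extra seats.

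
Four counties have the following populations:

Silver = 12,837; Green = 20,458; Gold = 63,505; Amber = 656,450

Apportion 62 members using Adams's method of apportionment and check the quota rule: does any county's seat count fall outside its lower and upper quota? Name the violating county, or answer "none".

Amber

Standard quotas: Silver 1.057, Green 1.684, Gold 5.227, Amber 54.032.
Adams allocation: Silver 2, Green 2, Gold 6, Amber 52.
Amber has quota 54.032 (lower 54, upper 55) but receives 52 — outside the quota interval.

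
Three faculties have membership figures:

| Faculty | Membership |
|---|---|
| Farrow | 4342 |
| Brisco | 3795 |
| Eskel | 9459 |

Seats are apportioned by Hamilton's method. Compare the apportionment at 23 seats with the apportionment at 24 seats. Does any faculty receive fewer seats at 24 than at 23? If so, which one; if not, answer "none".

At 23 seats: Farrow 6, Brisco 5, Eskel 12.
At 24 seats: Farrow 6, Brisco 5, Eskel 13.
No faculty's allocation decreased.

none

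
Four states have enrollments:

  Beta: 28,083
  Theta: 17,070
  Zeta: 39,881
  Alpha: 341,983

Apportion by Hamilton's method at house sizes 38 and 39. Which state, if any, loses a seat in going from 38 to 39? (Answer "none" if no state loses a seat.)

Theta

At 38 seats: Beta 2, Theta 2, Zeta 4, Alpha 30.
At 39 seats: Beta 3, Theta 1, Zeta 4, Alpha 31.
Theta drops from 2 to 1.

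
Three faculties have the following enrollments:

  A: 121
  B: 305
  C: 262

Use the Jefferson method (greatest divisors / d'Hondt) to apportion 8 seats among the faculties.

Standard divisor 688/8 ≈ 86; standard quotas: A 1.407, B 3.547, C 3.047.
Rounding down gives 1, 3, 3 = 7 seats, so the divisor must be adjusted.
With modified divisor 70: modified quotas A 1.729, B 4.357, C 3.743.
Rounding down: A 1, B 4, C 3 (total 8).

A=1, B=4, C=3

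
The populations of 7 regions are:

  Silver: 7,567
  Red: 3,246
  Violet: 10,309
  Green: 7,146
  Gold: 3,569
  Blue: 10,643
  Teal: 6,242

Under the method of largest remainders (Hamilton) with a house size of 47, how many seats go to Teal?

Total 48722; standard divisor 48722/47 ≈ 1036.638.
Standard quotas: Silver 7.2996, Red 3.1313, Violet 9.9446, Green 6.8934, Gold 3.4429, Blue 10.2668, Teal 6.0214.
Lower quotas: Silver 7, Red 3, Violet 9, Green 6, Gold 3, Blue 10, Teal 6 (sum 44, leaving 3 seats).
Remainders in descending order: Violet 0.9446, Green 0.8934, Gold 0.4429, Silver 0.2996, Blue 0.2668, Red 0.1313, Teal 0.0214.
The surplus seats go to Violet, Green, Gold.
Teal receives 6.

6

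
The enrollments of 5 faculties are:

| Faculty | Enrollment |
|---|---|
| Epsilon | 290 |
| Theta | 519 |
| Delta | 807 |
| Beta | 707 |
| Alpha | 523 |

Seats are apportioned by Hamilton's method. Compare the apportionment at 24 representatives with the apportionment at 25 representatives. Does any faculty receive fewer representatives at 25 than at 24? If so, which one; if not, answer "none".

Epsilon

At 24 seats: Epsilon 3, Theta 4, Delta 7, Beta 6, Alpha 4.
At 25 seats: Epsilon 2, Theta 5, Delta 7, Beta 6, Alpha 5.
Epsilon drops from 3 to 2.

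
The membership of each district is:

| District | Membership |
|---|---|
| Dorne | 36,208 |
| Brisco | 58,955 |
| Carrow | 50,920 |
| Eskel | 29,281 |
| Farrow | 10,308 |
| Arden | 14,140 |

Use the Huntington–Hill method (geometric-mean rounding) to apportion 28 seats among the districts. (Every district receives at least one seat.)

With divisor 7118: modified quotas Dorne 5.087, Brisco 8.283, Carrow 7.154, Eskel 4.114, Farrow 1.448, Arden 1.987.
Geometric-mean thresholds: Dorne √(5·6)=5.477, Brisco √(8·9)=8.485, Carrow √(7·8)=7.483, Eskel √(4·5)=4.472, Farrow √(1·2)=1.414, Arden √(1·2)=1.414.
Each quota rounded against its threshold gives Dorne 5, Brisco 8, Carrow 7, Eskel 4, Farrow 2, Arden 2 (total 28).

Dorne=5; Brisco=8; Carrow=7; Eskel=4; Farrow=2; Arden=2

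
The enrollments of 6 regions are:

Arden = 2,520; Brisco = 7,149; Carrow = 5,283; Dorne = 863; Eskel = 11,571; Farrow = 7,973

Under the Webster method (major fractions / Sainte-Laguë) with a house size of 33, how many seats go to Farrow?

Standard divisor 35359/33 ≈ 1071.485; standard quotas: Arden 2.352, Brisco 6.672, Carrow 4.931, Dorne 0.805, Eskel 10.799, Farrow 7.441.
Rounding to the nearest integer gives Arden 2, Brisco 7, Carrow 5, Dorne 1, Eskel 11, Farrow 7 — total 33, matching the house size, so no adjustment is needed.
Farrow receives 7.

7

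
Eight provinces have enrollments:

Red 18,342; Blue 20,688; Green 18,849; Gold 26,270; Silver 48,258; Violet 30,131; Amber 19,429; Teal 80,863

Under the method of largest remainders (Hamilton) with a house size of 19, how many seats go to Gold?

2

Total 262830; standard divisor 262830/19 ≈ 13833.158.
Standard quotas: Red 1.3259, Blue 1.4955, Green 1.3626, Gold 1.8991, Silver 3.4886, Violet 2.1782, Amber 1.4045, Teal 5.8456.
Lower quotas: Red 1, Blue 1, Green 1, Gold 1, Silver 3, Violet 2, Amber 1, Teal 5 (sum 15, leaving 4 seats).
Remainders in descending order: Gold 0.8991, Teal 0.8456, Blue 0.4955, Silver 0.4886, Amber 0.4045, Green 0.3626, Red 0.3259, Violet 0.1782.
The surplus seats go to Gold, Teal, Blue, Silver.
Gold receives 2.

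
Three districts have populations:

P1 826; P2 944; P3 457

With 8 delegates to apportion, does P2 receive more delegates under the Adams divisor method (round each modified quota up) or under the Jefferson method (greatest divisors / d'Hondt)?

Adams: P1 3, P2 3, P3 2.
Jefferson: P1 3, P2 4, P3 1.
P2 gets 3 under Adams and 4 under Jefferson.

Jefferson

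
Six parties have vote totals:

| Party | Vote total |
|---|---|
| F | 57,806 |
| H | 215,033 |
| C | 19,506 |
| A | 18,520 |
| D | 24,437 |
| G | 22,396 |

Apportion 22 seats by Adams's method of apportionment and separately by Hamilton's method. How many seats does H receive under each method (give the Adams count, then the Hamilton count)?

Adams: F 3, H 12, C 2, A 1, D 2, G 2.
Hamilton: F 4, H 13, C 1, A 1, D 2, G 1.
H gets 12 under Adams and 13 under Hamilton.

12 and 13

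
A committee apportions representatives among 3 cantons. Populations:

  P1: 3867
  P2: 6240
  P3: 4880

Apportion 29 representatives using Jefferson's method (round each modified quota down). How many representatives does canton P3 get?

10

Standard divisor 14987/29 ≈ 516.793; standard quotas: P1 7.483, P2 12.074, P3 9.443.
Rounding down gives 7, 12, 9 = 28 seats, so the divisor must be adjusted.
With modified divisor 486: modified quotas P1 7.957, P2 12.840, P3 10.041.
Rounding down: P1 7, P2 12, P3 10 (total 29).
P3 receives 10.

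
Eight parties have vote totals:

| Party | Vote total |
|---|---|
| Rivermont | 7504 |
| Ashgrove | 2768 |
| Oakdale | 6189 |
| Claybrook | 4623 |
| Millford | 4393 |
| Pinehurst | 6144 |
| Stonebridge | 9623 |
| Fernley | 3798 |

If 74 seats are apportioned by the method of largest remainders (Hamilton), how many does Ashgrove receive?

Standard divisor: 45042 ÷ 74 ≈ 608.676.
Standard quotas: Rivermont 12.3284, Ashgrove 4.5476, Oakdale 10.1680, Claybrook 7.5952, Millford 7.2173, Pinehurst 10.0940, Stonebridge 15.8097, Fernley 6.2398.
Lower quotas: Rivermont 12, Ashgrove 4, Oakdale 10, Claybrook 7, Millford 7, Pinehurst 10, Stonebridge 15, Fernley 6 (sum 71, leaving 3 seats).
Remainders in descending order: Stonebridge 0.8097, Claybrook 0.5952, Ashgrove 0.5476, Rivermont 0.3284, Fernley 0.2398, Millford 0.2173, Oakdale 0.1680, Pinehurst 0.0940.
Largest remainders: Stonebridge, Claybrook, Ashgrove receive the extra seats.
Ashgrove receives 5.

5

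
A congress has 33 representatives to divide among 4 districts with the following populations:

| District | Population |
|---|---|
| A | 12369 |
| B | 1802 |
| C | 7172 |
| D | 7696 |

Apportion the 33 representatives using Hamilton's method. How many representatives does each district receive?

A 14, B 2, C 8, D 9

Standard divisor: 29039 ÷ 33 ≈ 879.97.
Standard quotas: A 14.0562, B 2.0478, C 8.1503, D 8.7458.
Lower quotas: A 14, B 2, C 8, D 8 (sum 32, leaving 1 seat).
Remainders in descending order: D 0.7458, C 0.1503, A 0.0562, B 0.0478.
Largest remainder: D receives the extra seat.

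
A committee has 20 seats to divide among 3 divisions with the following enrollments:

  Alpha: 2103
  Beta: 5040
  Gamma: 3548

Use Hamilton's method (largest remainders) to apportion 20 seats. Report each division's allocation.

Total 10691; standard divisor 10691/20 ≈ 534.55.
Standard quotas: Alpha 3.9342, Beta 9.4285, Gamma 6.6374.
Lower quotas: Alpha 3, Beta 9, Gamma 6 (sum 18, leaving 2 seats).
Remainders in descending order: Alpha 0.9342, Gamma 0.6374, Beta 0.4285.
Largest remainders: Alpha, Gamma receive the extra seats.

Alpha 4, Beta 9, Gamma 7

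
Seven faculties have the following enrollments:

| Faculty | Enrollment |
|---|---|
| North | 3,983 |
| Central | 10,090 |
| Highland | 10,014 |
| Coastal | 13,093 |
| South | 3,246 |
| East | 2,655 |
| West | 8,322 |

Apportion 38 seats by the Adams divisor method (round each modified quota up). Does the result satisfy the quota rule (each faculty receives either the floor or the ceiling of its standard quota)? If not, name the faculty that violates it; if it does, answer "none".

none

Standard quotas: North 2.944, Central 7.459, Highland 7.403, Coastal 9.679, South 2.400, East 1.963, West 6.152.
Adams allocation: North 3, Central 7, Highland 7, Coastal 10, South 3, East 2, West 6.
Every allocation lies between the lower and upper quota.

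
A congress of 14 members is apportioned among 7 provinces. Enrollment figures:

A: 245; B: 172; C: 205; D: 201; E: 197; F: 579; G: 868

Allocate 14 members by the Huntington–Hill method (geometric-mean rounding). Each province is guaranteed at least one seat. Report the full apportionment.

With divisor 170: modified quotas A 1.441, B 1.012, C 1.206, D 1.182, E 1.159, F 3.406, G 5.106.
Geometric-mean thresholds: A √(1·2)=1.414, B √(1·2)=1.414, C √(1·2)=1.414, D √(1·2)=1.414, E √(1·2)=1.414, F √(3·4)=3.464, G √(5·6)=5.477.
Each quota rounded against its threshold gives A 2, B 1, C 1, D 1, E 1, F 3, G 5 (total 14).

A=2; B=1; C=1; D=1; E=1; F=3; G=5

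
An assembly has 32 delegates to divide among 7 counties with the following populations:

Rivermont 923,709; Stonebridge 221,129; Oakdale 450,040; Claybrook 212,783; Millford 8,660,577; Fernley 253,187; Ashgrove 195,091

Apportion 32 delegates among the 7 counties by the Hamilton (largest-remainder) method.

Rivermont 3, Stonebridge 1, Oakdale 1, Claybrook 1, Millford 25, Fernley 1, Ashgrove 0

The standard divisor is 10916516/32 ≈ 341141.125.
Standard quotas: Rivermont 2.7077, Stonebridge 0.6482, Oakdale 1.3192, Claybrook 0.6237, Millford 25.3871, Fernley 0.7422, Ashgrove 0.5719.
Lower quotas: Rivermont 2, Stonebridge 0, Oakdale 1, Claybrook 0, Millford 25, Fernley 0, Ashgrove 0 (sum 28, leaving 4 seats).
Remainders in descending order: Fernley 0.7422, Rivermont 0.7077, Stonebridge 0.6482, Claybrook 0.6237, Ashgrove 0.5719, Millford 0.3871, Oakdale 0.3192.
The surplus seats go to Fernley, Rivermont, Stonebridge, Claybrook.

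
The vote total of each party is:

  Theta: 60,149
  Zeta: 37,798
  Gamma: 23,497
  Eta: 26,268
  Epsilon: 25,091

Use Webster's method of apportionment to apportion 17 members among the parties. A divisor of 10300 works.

With modified divisor 10300: modified quotas Theta 5.840, Zeta 3.670, Gamma 2.281, Eta 2.550, Epsilon 2.436.
Rounding to the nearest integer: Theta 6, Zeta 4, Gamma 2, Eta 3, Epsilon 2 (total 17).

Theta 6, Zeta 4, Gamma 2, Eta 3, Epsilon 2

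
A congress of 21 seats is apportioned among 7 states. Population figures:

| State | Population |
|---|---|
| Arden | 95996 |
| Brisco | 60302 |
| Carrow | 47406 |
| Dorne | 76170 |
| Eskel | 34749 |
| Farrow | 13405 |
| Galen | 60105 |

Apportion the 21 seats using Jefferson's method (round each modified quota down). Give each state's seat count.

Standard divisor 388133/21 ≈ 18482.524; standard quotas: Arden 5.194, Brisco 3.263, Carrow 2.565, Dorne 4.121, Eskel 1.880, Farrow 0.725, Galen 3.252.
Rounding down gives 5, 3, 2, 4, 1, 0, 3 = 18 seats, so the divisor must be adjusted.
With modified divisor 15500: modified quotas Arden 6.193, Brisco 3.890, Carrow 3.058, Dorne 4.914, Eskel 2.242, Farrow 0.865, Galen 3.878.
Rounding down: Arden 6, Brisco 3, Carrow 3, Dorne 4, Eskel 2, Farrow 0, Galen 3 (total 21).

Arden 6, Brisco 3, Carrow 3, Dorne 4, Eskel 2, Farrow 0, Galen 3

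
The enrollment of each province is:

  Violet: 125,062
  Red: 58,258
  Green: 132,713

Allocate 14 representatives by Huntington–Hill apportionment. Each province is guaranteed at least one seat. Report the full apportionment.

Violet 5, Red 3, Green 6

With divisor 23308: modified quotas Violet 5.366, Red 2.499, Green 5.694.
Geometric-mean thresholds: Violet √(5·6)=5.477, Red √(2·3)=2.449, Green √(5·6)=5.477.
Each quota rounded against its threshold gives Violet 5, Red 3, Green 6 (total 14).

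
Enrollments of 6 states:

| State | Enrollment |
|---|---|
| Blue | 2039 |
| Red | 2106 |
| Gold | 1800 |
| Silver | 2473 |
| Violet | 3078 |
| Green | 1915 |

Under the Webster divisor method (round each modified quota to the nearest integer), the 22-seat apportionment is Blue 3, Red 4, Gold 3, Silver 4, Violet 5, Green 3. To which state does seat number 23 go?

Blue

Priority for the next seat is population ÷ (current seats + 0.5).
Priorities: Blue 582.571, Red 468.000, Gold 514.286, Silver 549.556, Violet 559.636, Green 547.143.
Highest priority: Blue.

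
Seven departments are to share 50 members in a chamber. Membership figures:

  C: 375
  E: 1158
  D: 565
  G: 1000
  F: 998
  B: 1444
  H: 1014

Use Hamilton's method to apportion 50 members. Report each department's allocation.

Standard divisor: 6554 ÷ 50 ≈ 131.08.
Standard quotas: C 2.861, E 8.834, D 4.310, G 7.629, F 7.614, B 11.016, H 7.736.
Lower quotas: C 2, E 8, D 4, G 7, F 7, B 11, H 7 (sum 46, leaving 4 seats).
Remainders in descending order: C 0.861, E 0.834, H 0.736, G 0.629, F 0.614, D 0.310, B 0.016.
Largest remainders: C, E, H, G receive the extra seats.

C: 3, E: 9, D: 4, G: 8, F: 7, B: 11, H: 8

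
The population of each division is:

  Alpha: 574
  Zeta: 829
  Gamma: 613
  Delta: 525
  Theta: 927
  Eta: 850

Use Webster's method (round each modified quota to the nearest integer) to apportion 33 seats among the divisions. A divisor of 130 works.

With modified divisor 130: modified quotas Alpha 4.415, Zeta 6.377, Gamma 4.715, Delta 4.038, Theta 7.131, Eta 6.538.
Rounding to the nearest integer: Alpha 4, Zeta 6, Gamma 5, Delta 4, Theta 7, Eta 7 (total 33).

Alpha 4, Zeta 6, Gamma 5, Delta 4, Theta 7, Eta 7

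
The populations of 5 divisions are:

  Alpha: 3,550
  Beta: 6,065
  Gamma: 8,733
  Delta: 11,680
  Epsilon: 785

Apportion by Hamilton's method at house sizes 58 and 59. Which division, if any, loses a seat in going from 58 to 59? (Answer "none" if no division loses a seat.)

At 58 seats: Alpha 7, Beta 11, Gamma 16, Delta 22, Epsilon 2.
At 59 seats: Alpha 7, Beta 12, Gamma 17, Delta 22, Epsilon 1.
Epsilon drops from 2 to 1.

Epsilon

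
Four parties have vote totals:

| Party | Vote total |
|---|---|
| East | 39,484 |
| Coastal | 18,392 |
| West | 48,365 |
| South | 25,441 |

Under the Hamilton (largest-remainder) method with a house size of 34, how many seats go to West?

12

Standard divisor: 131682 ÷ 34 = 3873.
Standard quotas: East 10.1947, Coastal 4.7488, West 12.4877, South 6.5688.
Lower quotas: East 10, Coastal 4, West 12, South 6 (sum 32, leaving 2 seats).
Remainders in descending order: Coastal 0.7488, South 0.5688, West 0.4877, East 0.1947.
The surplus seats go to Coastal, South.
West receives 12.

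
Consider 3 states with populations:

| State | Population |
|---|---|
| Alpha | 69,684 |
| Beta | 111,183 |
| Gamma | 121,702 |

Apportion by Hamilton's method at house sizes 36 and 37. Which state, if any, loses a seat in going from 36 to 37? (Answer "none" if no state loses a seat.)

none

At 36 seats: Alpha 8, Beta 13, Gamma 15.
At 37 seats: Alpha 8, Beta 14, Gamma 15.
No state's allocation decreased.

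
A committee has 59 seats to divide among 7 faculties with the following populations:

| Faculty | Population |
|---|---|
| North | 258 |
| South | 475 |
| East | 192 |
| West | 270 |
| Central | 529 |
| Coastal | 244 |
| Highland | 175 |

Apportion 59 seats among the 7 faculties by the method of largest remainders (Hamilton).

Total 2143; standard divisor 2143/59 ≈ 36.322.
Standard quotas: North 7.103, South 13.077, East 5.286, West 7.434, Central 14.564, Coastal 6.718, Highland 4.818.
Lower quotas: North 7, South 13, East 5, West 7, Central 14, Coastal 6, Highland 4 (sum 56, leaving 3 seats).
Remainders in descending order: Highland 0.818, Coastal 0.718, Central 0.564, West 0.434, East 0.286, North 0.103, South 0.077.
Largest remainders: Highland, Coastal, Central receive the extra seats.

North=7; South=13; East=5; West=7; Central=15; Coastal=7; Highland=5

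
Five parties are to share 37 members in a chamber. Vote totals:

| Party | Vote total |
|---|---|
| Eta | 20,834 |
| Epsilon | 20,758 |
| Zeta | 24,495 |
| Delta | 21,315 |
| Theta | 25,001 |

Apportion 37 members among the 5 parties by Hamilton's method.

Eta 7; Epsilon 7; Zeta 8; Delta 7; Theta 8

Standard divisor: 112403 ÷ 37 ≈ 3037.919.
Standard quotas: Eta 6.8580, Epsilon 6.8330, Zeta 8.0631, Delta 7.0163, Theta 8.2296.
Lower quotas: Eta 6, Epsilon 6, Zeta 8, Delta 7, Theta 8 (sum 35, leaving 2 seats).
Remainders in descending order: Eta 0.8580, Epsilon 0.8330, Theta 0.2296, Zeta 0.0631, Delta 0.0163.
The surplus seats go to Eta, Epsilon.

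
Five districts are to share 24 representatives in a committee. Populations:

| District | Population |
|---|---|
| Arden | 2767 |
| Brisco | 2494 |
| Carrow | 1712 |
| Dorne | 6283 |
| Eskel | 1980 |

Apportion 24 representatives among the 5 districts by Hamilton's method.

Standard divisor: 15236 ÷ 24 ≈ 634.833.
Standard quotas: Arden 4.3586, Brisco 3.9286, Carrow 2.6968, Dorne 9.8971, Eskel 3.1189.
Lower quotas: Arden 4, Brisco 3, Carrow 2, Dorne 9, Eskel 3 (sum 21, leaving 3 seats).
Remainders in descending order: Brisco 0.9286, Dorne 0.8971, Carrow 0.6968, Arden 0.3586, Eskel 0.1189.
The surplus seats go to Brisco, Dorne, Carrow.

Arden 4, Brisco 4, Carrow 3, Dorne 10, Eskel 3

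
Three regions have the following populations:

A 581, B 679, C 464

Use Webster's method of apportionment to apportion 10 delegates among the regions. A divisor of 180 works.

A=3, B=4, C=3

With modified divisor 180: modified quotas A 3.228, B 3.772, C 2.578.
Rounding to the nearest integer: A 3, B 4, C 3 (total 10).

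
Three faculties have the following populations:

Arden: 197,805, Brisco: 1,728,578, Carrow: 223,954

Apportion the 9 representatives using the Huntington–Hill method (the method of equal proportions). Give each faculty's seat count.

Arden 1; Brisco 7; Carrow 1

With divisor 248858: modified quotas Arden 0.795, Brisco 6.946, Carrow 0.900.
Geometric-mean thresholds: Arden (min 1), Brisco √(6·7)=6.481, Carrow (min 1).
Each quota rounded against its threshold gives Arden 1, Brisco 7, Carrow 1 (total 9).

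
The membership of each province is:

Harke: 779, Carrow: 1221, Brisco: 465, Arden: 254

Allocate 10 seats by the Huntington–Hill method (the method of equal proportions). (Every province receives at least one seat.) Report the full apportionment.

With divisor 296: modified quotas Harke 2.632, Carrow 4.125, Brisco 1.571, Arden 0.858.
Geometric-mean thresholds: Harke √(2·3)=2.449, Carrow √(4·5)=4.472, Brisco √(1·2)=1.414, Arden (min 1).
Each quota rounded against its threshold gives Harke 3, Carrow 4, Brisco 2, Arden 1 (total 10).

Harke: 3, Carrow: 4, Brisco: 2, Arden: 1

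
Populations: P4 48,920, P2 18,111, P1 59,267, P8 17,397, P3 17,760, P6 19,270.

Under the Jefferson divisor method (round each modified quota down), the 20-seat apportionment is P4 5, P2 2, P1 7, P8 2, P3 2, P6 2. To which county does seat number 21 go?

Priority for the next seat is population ÷ (current seats + 1).
Priorities: P4 8153.333, P2 6037.000, P1 7408.375, P8 5799.000, P3 5920.000, P6 6423.333.
Highest priority: P4.

P4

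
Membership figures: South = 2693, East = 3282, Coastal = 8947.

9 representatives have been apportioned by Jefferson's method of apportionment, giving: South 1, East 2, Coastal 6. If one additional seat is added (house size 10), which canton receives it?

Priority for the next seat is population ÷ (current seats + 1).
Priorities: South 1346.500, East 1094.000, Coastal 1278.143.
Highest priority: South.

South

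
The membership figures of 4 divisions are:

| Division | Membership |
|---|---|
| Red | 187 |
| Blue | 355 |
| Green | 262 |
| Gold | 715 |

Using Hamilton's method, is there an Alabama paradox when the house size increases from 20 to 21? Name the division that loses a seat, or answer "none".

At 20 seats: Red 3, Blue 5, Green 3, Gold 9.
At 21 seats: Red 2, Blue 5, Green 4, Gold 10.
Red drops from 3 to 2.

Red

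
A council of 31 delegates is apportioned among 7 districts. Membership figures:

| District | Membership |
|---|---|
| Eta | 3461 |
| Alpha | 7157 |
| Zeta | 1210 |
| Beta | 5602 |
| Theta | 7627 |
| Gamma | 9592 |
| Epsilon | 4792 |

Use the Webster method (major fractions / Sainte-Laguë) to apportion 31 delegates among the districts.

Standard divisor 39441/31 ≈ 1272.29; standard quotas: Eta 2.720, Alpha 5.625, Zeta 0.951, Beta 4.403, Theta 5.995, Gamma 7.539, Epsilon 3.766.
Rounding to the nearest integer gives 3, 6, 1, 4, 6, 8, 4 = 32 seats, so the divisor must be adjusted.
With modified divisor 1290: modified quotas Eta 2.683, Alpha 5.548, Zeta 0.938, Beta 4.343, Theta 5.912, Gamma 7.436, Epsilon 3.715.
Rounding to the nearest integer: Eta 3, Alpha 6, Zeta 1, Beta 4, Theta 6, Gamma 7, Epsilon 4 (total 31).

Eta=3, Alpha=6, Zeta=1, Beta=4, Theta=6, Gamma=7, Epsilon=4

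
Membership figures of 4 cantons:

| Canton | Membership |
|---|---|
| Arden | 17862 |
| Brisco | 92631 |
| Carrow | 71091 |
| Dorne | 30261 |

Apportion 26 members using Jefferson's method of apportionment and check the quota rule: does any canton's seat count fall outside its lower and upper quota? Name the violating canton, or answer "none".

none

Standard quotas: Arden 2.192, Brisco 11.369, Carrow 8.725, Dorne 3.714.
Jefferson allocation: Arden 2, Brisco 12, Carrow 9, Dorne 3.
Every allocation lies between the lower and upper quota.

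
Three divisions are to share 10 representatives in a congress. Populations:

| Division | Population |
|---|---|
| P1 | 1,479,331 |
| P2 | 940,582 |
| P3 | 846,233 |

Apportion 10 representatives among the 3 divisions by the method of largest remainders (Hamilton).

Total 3266146; standard divisor 3266146/10 ≈ 326614.6.
Standard quotas: P1 4.5293, P2 2.8798, P3 2.5909.
Lower quotas: P1 4, P2 2, P3 2 (sum 8, leaving 2 seats).
Remainders in descending order: P2 0.8798, P3 0.5909, P1 0.5293.
Largest remainders: P2, P3 receive the extra seats.

P1=4, P2=3, P3=3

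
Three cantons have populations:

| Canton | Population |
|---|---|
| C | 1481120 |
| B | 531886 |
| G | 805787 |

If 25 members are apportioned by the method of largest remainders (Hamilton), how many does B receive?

5

Standard divisor: 2818793 ÷ 25 ≈ 112751.72.
Standard quotas: C 13.1361, B 4.7173, G 7.1466.
Lower quotas: C 13, B 4, G 7 (sum 24, leaving 1 seat).
Remainders in descending order: B 0.7173, G 0.1466, C 0.1361.
Largest remainder: B receives the extra seat.
B receives 5.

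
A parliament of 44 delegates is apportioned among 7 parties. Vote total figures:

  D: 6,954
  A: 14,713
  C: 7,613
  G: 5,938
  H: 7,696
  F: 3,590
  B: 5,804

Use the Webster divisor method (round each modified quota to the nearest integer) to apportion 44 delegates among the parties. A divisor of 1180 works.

D 6, A 12, C 6, G 5, H 7, F 3, B 5

With modified divisor 1180: modified quotas D 5.893, A 12.469, C 6.452, G 5.032, H 6.522, F 3.042, B 4.919.
Rounding to the nearest integer: D 6, A 12, C 6, G 5, H 7, F 3, B 5 (total 44).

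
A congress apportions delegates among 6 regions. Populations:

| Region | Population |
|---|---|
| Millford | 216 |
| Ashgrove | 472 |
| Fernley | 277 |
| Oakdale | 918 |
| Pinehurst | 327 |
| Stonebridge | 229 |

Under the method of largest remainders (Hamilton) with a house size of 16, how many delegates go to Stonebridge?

Standard divisor: 2439 ÷ 16 ≈ 152.438.
Standard quotas: Millford 1.417, Ashgrove 3.096, Fernley 1.817, Oakdale 6.022, Pinehurst 2.145, Stonebridge 1.502.
Lower quotas: Millford 1, Ashgrove 3, Fernley 1, Oakdale 6, Pinehurst 2, Stonebridge 1 (sum 14, leaving 2 seats).
Remainders in descending order: Fernley 0.817, Stonebridge 0.502, Millford 0.417, Pinehurst 0.145, Ashgrove 0.096, Oakdale 0.022.
The surplus seats go to Fernley, Stonebridge.
Stonebridge receives 2.

2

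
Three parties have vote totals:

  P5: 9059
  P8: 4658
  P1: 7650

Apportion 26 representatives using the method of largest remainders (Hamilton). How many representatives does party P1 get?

Total 21367; standard divisor 21367/26 ≈ 821.808.
Standard quotas: P5 11.0233, P8 5.6680, P1 9.3087.
Lower quotas: P5 11, P8 5, P1 9 (sum 25, leaving 1 seat).
Remainders in descending order: P8 0.6680, P1 0.3087, P5 0.0233.
The surplus seat goes to P8.
P1 receives 9.

9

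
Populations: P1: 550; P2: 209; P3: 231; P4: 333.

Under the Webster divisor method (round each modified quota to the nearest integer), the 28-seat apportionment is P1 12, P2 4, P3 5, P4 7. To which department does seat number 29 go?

Priority for the next seat is population ÷ (current seats + 0.5).
Priorities: P1 44.000, P2 46.444, P3 42.000, P4 44.400.
Highest priority: P2.

P2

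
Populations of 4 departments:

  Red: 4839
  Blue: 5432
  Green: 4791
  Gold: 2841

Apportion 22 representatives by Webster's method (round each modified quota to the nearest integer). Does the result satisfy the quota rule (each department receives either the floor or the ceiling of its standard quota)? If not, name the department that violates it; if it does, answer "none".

none

Standard quotas: Red 5.946, Blue 6.675, Green 5.887, Gold 3.491.
Webster allocation: Red 6, Blue 7, Green 6, Gold 3.
Every allocation lies between the lower and upper quota.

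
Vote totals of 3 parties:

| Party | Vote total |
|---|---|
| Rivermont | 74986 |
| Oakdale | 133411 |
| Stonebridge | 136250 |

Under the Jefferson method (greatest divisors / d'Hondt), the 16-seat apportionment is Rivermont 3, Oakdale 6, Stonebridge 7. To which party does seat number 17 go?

Priority for the next seat is population ÷ (current seats + 1).
Priorities: Rivermont 18746.500, Oakdale 19058.714, Stonebridge 17031.250.
Highest priority: Oakdale.

Oakdale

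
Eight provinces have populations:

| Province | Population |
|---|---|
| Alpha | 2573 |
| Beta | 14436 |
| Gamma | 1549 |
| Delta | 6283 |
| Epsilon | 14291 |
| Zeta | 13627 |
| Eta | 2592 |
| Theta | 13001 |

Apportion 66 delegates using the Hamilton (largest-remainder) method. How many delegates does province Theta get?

13

The standard divisor is 68352/66 ≈ 1035.636.
Standard quotas: Alpha 2.4845, Beta 13.9393, Gamma 1.4957, Delta 6.0668, Epsilon 13.7992, Zeta 13.1581, Eta 2.5028, Theta 12.5536.
Lower quotas: Alpha 2, Beta 13, Gamma 1, Delta 6, Epsilon 13, Zeta 13, Eta 2, Theta 12 (sum 62, leaving 4 seats).
Remainders in descending order: Beta 0.9393, Epsilon 0.7992, Theta 0.5536, Eta 0.5028, Gamma 0.4957, Alpha 0.4845, Zeta 0.1581, Delta 0.0668.
The surplus seats go to Beta, Epsilon, Theta, Eta.
Theta receives 13.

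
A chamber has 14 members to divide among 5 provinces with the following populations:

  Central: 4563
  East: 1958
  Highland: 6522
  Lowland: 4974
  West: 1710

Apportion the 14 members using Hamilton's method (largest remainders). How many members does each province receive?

Central 3; East 1; Highland 5; Lowland 4; West 1

Standard divisor: 19727 ÷ 14 ≈ 1409.071.
Standard quotas: Central 3.2383, East 1.3896, Highland 4.6286, Lowland 3.5300, West 1.2136.
Lower quotas: Central 3, East 1, Highland 4, Lowland 3, West 1 (sum 12, leaving 2 seats).
Remainders in descending order: Highland 0.6286, Lowland 0.5300, East 0.3896, Central 0.2383, West 0.2136.
Largest remainders: Highland, Lowland receive the extra seats.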